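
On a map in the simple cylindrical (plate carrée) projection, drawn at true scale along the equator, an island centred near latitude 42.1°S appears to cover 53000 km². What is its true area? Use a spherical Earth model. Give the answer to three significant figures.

39300 km²

In the plate carrée (x = Rλ, y = Rφ), meridians are true-scale (h = 1) and parallels are stretched by k = sec φ.
Areal scale = h·k = 1 × sec φ; at 42.1°, h = 1.000, k = 1.348, so h·k = 1.348.
True area = apparent / (areal scale) = 53000 / 1.348 ≈ 39300 km².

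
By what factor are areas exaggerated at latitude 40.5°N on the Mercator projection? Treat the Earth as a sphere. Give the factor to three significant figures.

1.73

Mercator is conformal, so the point scale is isotropic: h = k = sec φ = 1/cos φ.
Areal scale = k² = sec²φ = 1/cos²(40.5°) = 1/0.7604² = 1.729.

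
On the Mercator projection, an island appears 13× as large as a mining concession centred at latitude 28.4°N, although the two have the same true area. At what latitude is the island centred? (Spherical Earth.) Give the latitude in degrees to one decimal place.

75.9°

On Mercator, (apparent₁)/(apparent₂) = sec²φ₁ / sec²φ₂ when true areas are equal.
cos²φ₂ / cos²φ₁ = 13  ⇒  cos φ₁ = cos 28.4° / √13 = 0.8796/3.606 = 0.2440.
φ₁ = arccos(0.2440) ≈ 75.9°.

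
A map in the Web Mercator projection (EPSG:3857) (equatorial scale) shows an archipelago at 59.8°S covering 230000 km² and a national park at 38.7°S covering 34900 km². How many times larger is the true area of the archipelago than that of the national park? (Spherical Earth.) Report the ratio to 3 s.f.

Since Mercator area scale is 1/cos²φ, the true area equals the apparent area multiplied by cos²φ.
True area of archipelago: 230000 × cos²(59.8°) = 230000 × 0.2530 = 58200 km².
True area of national park: 34900 × cos²(38.7°) = 34900 × 0.6091 = 21260 km².
Ratio = 58200 / 21260 ≈ 2.74.

2.74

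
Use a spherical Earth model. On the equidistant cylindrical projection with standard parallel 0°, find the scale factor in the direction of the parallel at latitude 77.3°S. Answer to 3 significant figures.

For the equirectangular projection with φ₀ = 0 (plate carrée), h = 1 along meridians and k = sec φ along parallels.
k = 1/cos 77.3° = 1/0.2198 = 4.549.

4.55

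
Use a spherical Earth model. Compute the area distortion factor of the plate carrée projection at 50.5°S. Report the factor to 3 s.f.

1.57

For the equirectangular projection with φ₀ = 0 (plate carrée), h = 1 along meridians and k = sec φ along parallels.
Areal scale = h·k = 1 × sec φ; at 50.5°, h = 1.000, k = 1.572, so h·k = 1.572.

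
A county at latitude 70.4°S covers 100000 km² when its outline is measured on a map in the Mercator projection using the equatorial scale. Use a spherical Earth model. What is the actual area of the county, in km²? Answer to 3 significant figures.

The Mercator projection is conformal; its linear scale factor is the same in every direction and equals sec φ = 1/cos φ.
Areal scale = k² = sec²φ = 1/cos²(70.4°) = 1/0.3355² = 8.887.
True area = apparent / (areal scale) = 100000 / 8.887 ≈ 11300 km².

11300 km²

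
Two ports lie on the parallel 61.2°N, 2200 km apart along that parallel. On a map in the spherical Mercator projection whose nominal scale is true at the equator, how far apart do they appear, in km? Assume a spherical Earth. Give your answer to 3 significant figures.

The Mercator projection is conformal; its linear scale factor is the same in every direction and equals sec φ = 1/cos φ.
Along the parallel, k = sec 61.2° = 1/0.4818 = 2.076.
Map distance = 2200 × 2.076 ≈ 4570 km.

4570 km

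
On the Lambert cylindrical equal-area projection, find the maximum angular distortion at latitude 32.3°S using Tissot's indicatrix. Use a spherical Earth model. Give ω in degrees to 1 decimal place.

The Lambert cylindrical equal-area projection is the cylindrical equal-area projection with its standard parallel at the equator (φ₀ = 0). For cylindrical equal-area with standard parallel φ₀, h = cos φ / cos φ₀ and k = cos φ₀ / cos φ, so h·k = 1.
At 32.3°: h = 0.8453, k = 1.183; principal scales a = 1.183, b = 0.8453.
sin(ω/2) = (a − b)/(a + b) = 0.3378/2.028 = 0.1665, so ω = 2 arcsin(0.1665) ≈ 19.2°.

19.2°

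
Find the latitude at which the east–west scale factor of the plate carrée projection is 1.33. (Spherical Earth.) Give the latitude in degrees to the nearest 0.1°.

Plate carrée: h = 1, k = sec φ along parallels.
sec φ = 1.33  ⇒  cos φ = 0.7519  ⇒  φ ≈ 41.2°.

41.2°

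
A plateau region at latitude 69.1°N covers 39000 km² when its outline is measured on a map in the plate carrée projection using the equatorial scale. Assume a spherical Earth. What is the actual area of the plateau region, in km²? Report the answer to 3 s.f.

13900 km²

For the equirectangular projection with φ₀ = 0 (plate carrée), h = 1 along meridians and k = sec φ along parallels.
Areal scale = h·k = 1 × sec φ; at 69.1°, h = 1.000, k = 2.803, so h·k = 2.803.
True area = apparent / (areal scale) = 39000 / 2.803 ≈ 13900 km².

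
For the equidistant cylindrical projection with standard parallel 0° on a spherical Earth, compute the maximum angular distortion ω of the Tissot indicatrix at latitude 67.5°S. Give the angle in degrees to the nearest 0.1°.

For the equirectangular projection with φ₀ = 0 (plate carrée), h = 1 along meridians and k = sec φ along parallels.
At 67.5°: h = 1.000, k = 2.613; principal scales a = 2.613, b = 1.000.
sin(ω/2) = (a − b)/(a + b) = 1.613/3.613 = 0.4465, so ω = 2 arcsin(0.4465) ≈ 53.0°.

53.0°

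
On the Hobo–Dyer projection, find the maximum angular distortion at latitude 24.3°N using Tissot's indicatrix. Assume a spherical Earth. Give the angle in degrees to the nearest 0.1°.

Hobo–Dyer is a cylindrical equal-area projection with standard parallels at ±37.5°. A cylindrical equal-area projection with standard parallel φ₀ has meridian scale h = cos φ / cos φ₀ and parallel scale k = cos φ₀ / cos φ (so areas are preserved, h·k = 1).
At 24.3°: h = 1.149, k = 0.8705; principal scales a = 1.149, b = 0.8705.
sin(ω/2) = (a − b)/(a + b) = 0.2783/2.019 = 0.1378, so ω = 2 arcsin(0.1378) ≈ 15.8°.

15.8°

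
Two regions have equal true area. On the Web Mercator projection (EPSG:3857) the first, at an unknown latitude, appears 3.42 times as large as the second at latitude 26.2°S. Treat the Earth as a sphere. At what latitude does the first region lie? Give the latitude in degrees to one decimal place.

61.0°

For equal true areas on Mercator, apparent areas scale as sec²φ, so the ratio is cos²φ₂ / cos²φ₁.
cos²φ₂ / cos²φ₁ = 3.42  ⇒  cos φ₁ = cos 26.2° / √3.42 = 0.8973/1.849 = 0.4852.
φ₁ = arccos(0.4852) ≈ 61.0°.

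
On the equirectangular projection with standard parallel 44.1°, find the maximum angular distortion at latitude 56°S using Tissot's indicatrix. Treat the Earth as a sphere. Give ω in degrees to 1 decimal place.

14.3°

The equidistant cylindrical projection with φ₀ = 44.1° has h = 1 (meridians true) and k = cos φ₀ / cos φ along parallels.
At 56°: h = 1.000, k = 1.284; principal scales a = 1.284, b = 1.000.
sin(ω/2) = (a − b)/(a + b) = 0.2842/2.284 = 0.1244, so ω = 2 arcsin(0.1244) ≈ 14.3°.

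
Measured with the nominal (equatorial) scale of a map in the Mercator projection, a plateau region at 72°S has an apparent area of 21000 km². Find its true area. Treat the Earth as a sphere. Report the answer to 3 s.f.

The Mercator projection is conformal; its linear scale factor is the same in every direction and equals sec φ = 1/cos φ.
Areal scale = k² = sec²φ = 1/cos²(72°) = 1/0.3090² = 10.47.
True area = apparent / (areal scale) = 21000 / 10.47 ≈ 2010 km².

2010 km²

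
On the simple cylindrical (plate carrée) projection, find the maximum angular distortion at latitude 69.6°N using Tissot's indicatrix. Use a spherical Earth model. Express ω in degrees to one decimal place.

57.8°

For the equirectangular projection with φ₀ = 0 (plate carrée), h = 1 along meridians and k = sec φ along parallels.
At 69.6°: h = 1.000, k = 2.869; principal scales a = 2.869, b = 1.000.
sin(ω/2) = (a − b)/(a + b) = 1.869/3.869 = 0.4831, so ω = 2 arcsin(0.4831) ≈ 57.8°.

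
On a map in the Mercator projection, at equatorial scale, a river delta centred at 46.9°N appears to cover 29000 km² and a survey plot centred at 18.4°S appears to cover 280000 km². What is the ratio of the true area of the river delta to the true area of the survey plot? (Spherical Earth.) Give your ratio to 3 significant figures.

On Mercator the areal scale is sec²φ, so true area = apparent × cos²φ.
True area of river delta: 29000 × cos²(46.9°) = 29000 × 0.4669 = 13540 km².
True area of survey plot: 280000 × cos²(18.4°) = 280000 × 0.9004 = 252100 km².
Ratio = 13540 / 252100 ≈ 0.0537.

0.0537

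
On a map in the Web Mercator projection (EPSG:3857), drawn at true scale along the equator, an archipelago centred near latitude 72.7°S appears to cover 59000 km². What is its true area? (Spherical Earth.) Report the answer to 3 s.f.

5220 km²

Mercator is conformal, so the point scale is isotropic: h = k = sec φ = 1/cos φ.
Areal scale = k² = sec²φ = 1/cos²(72.7°) = 1/0.2974² = 11.31.
True area = apparent / (areal scale) = 59000 / 11.31 ≈ 5220 km².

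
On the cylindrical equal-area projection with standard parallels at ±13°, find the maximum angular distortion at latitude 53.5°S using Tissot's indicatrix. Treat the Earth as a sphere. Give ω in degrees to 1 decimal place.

A cylindrical equal-area projection with standard parallel φ₀ has meridian scale h = cos φ / cos φ₀ and parallel scale k = cos φ₀ / cos φ (so areas are preserved, h·k = 1).
At 53.5°: h = 0.6105, k = 1.638; principal scales a = 1.638, b = 0.6105.
sin(ω/2) = (a − b)/(a + b) = 1.028/2.249 = 0.4570, so ω = 2 arcsin(0.4570) ≈ 54.4°.

54.4°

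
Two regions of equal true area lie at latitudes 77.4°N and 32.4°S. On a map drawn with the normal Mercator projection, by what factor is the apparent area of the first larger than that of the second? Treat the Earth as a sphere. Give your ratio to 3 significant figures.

Mercator areal scale is sec²φ.
At 77.4°: sec²(77.4°) = 1/0.2181² = 21.01.
At 32.4°: sec²(32.4°) = 1/0.8443² = 1.403.
Ratio = 21.01/1.403 = cos²(32.4°)/cos²(77.4°) ≈ 15.0.

15.0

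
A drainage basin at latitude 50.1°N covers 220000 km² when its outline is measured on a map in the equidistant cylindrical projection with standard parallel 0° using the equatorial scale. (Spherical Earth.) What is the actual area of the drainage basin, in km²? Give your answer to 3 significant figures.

141000 km²

In the plate carrée (x = Rλ, y = Rφ), meridians are true-scale (h = 1) and parallels are stretched by k = sec φ.
Areal scale = h·k = 1 × sec φ; at 50.1°, h = 1.000, k = 1.559, so h·k = 1.559.
True area = apparent / (areal scale) = 220000 / 1.559 ≈ 141000 km².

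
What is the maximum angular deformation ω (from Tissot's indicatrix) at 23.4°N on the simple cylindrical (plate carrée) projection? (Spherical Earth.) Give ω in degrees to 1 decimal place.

For the equirectangular projection with φ₀ = 0 (plate carrée), h = 1 along meridians and k = sec φ along parallels.
At 23.4°: h = 1.000, k = 1.090; principal scales a = 1.090, b = 1.000.
sin(ω/2) = (a − b)/(a + b) = 0.08962/2.090 = 0.04289, so ω = 2 arcsin(0.04289) ≈ 4.9°.

4.9°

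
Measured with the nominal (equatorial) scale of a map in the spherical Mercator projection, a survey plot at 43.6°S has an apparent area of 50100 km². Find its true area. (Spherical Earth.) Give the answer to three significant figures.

26300 km²

For Mercator, h = k = sec φ (a conformal cylindrical projection has a single point scale, 1/cos φ).
Areal scale = k² = sec²φ = 1/cos²(43.6°) = 1/0.7242² = 1.907.
True area = apparent / (areal scale) = 50100 / 1.907 ≈ 26300 km².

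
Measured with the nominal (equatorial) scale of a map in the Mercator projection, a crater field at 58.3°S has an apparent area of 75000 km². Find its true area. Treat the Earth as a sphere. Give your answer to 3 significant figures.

20700 km²

Mercator is conformal, so the point scale is isotropic: h = k = sec φ = 1/cos φ.
Areal scale = k² = sec²φ = 1/cos²(58.3°) = 1/0.5255² = 3.622.
True area = apparent / (areal scale) = 75000 / 3.622 ≈ 20700 km².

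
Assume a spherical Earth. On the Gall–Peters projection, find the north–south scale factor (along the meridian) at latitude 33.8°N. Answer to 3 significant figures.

1.18

Gall–Peters is a cylindrical equal-area projection with standard parallels at ±45°. A cylindrical equal-area projection with standard parallel φ₀ has meridian scale h = cos φ / cos φ₀ and parallel scale k = cos φ₀ / cos φ (so areas are preserved, h·k = 1).
h = cos 33.8° / cos 45° = 0.8310/0.7071 = 1.175.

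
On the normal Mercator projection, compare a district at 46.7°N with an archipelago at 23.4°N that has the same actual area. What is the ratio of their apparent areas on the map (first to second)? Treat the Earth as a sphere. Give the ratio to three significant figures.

Mercator areal scale is sec²φ.
At 46.7°: sec²(46.7°) = 1/0.6858² = 2.126.
At 23.4°: sec²(23.4°) = 1/0.9178² = 1.187.
Ratio = 2.126/1.187 = cos²(23.4°)/cos²(46.7°) ≈ 1.79.

1.79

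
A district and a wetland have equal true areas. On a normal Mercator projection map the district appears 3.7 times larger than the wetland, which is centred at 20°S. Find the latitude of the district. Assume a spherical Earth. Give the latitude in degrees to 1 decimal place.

Mercator areal scale is sec²φ, so apparent-area ratio = sec²φ₁ / sec²φ₂ = cos²φ₂ / cos²φ₁.
cos²φ₂ / cos²φ₁ = 3.7  ⇒  cos φ₁ = cos 20° / √3.7 = 0.9397/1.924 = 0.4885.
φ₁ = arccos(0.4885) ≈ 60.8°.

60.8°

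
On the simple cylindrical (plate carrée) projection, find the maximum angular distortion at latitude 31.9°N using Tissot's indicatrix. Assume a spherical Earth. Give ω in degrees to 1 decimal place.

9.4°

In the plate carrée (x = Rλ, y = Rφ), meridians are true-scale (h = 1) and parallels are stretched by k = sec φ.
At 31.9°: h = 1.000, k = 1.178; principal scales a = 1.178, b = 1.000.
sin(ω/2) = (a − b)/(a + b) = 0.1779/2.178 = 0.08168, so ω = 2 arcsin(0.08168) ≈ 9.4°.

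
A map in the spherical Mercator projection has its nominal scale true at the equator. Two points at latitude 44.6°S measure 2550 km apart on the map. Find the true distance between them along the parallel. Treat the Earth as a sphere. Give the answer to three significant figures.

For Mercator, h = k = sec φ (a conformal cylindrical projection has a single point scale, 1/cos φ).
Along the parallel at 44.6°, map distances are exaggerated by k = sec 44.6° = 1.404.
True distance = 2550 / 1.404 = 2550 × cos 44.6° ≈ 1820 km.

1820 km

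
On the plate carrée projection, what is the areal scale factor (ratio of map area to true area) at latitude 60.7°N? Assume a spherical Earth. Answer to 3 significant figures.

2.04

Plate carrée maps x = Rλ, y = Rφ. The meridian scale is h = 1 and the parallel scale is k = 1/cos φ = sec φ.
Areal scale = h·k = 1 × sec φ; at 60.7°, h = 1.000, k = 2.043, so h·k = 2.043.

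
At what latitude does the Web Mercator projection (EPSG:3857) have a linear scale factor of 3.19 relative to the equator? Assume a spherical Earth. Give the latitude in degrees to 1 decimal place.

71.7°

Mercator scale is k = sec φ = 1/cos φ.
1/cos φ = 3.19  ⇒  cos φ = 0.3135  ⇒  φ = arccos(0.3135) ≈ 71.7°.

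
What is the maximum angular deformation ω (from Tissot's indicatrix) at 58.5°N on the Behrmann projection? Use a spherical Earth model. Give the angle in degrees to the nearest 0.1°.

The Behrmann projection is cylindrical equal-area with φ₀ = 30°. For cylindrical equal-area with standard parallel φ₀, h = cos φ / cos φ₀ and k = cos φ₀ / cos φ, so h·k = 1.
At 58.5°: h = 0.6033, k = 1.657; principal scales a = 1.657, b = 0.6033.
sin(ω/2) = (a − b)/(a + b) = 1.054/2.261 = 0.4663, so ω = 2 arcsin(0.4663) ≈ 55.6°.

55.6°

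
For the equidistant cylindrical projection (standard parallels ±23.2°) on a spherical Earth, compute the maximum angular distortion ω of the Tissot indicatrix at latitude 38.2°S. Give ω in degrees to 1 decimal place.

With standard parallel φ₀ = 23.2°, the equirectangular projection gives x = Rλ cos φ₀, y = Rφ, so h = 1 and k = cos 23.2° / cos φ.
At 38.2°: h = 1.000, k = 1.170; principal scales a = 1.170, b = 1.000.
sin(ω/2) = (a − b)/(a + b) = 0.1696/2.170 = 0.07817, so ω = 2 arcsin(0.07817) ≈ 9.0°.

9.0°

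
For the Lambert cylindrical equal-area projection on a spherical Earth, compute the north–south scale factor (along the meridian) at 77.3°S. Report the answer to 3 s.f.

The Lambert cylindrical equal-area projection is the cylindrical equal-area projection with its standard parallel at the equator (φ₀ = 0). A cylindrical equal-area projection with standard parallel φ₀ has meridian scale h = cos φ / cos φ₀ and parallel scale k = cos φ₀ / cos φ (so areas are preserved, h·k = 1).
h = cos 77.3° / cos 0° = 0.2198/1.000 = 0.2198.

0.220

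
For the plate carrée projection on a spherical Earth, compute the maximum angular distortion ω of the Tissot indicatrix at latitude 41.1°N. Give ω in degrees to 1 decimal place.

Plate carrée maps x = Rλ, y = Rφ. The meridian scale is h = 1 and the parallel scale is k = 1/cos φ = sec φ.
At 41.1°: h = 1.000, k = 1.327; principal scales a = 1.327, b = 1.000.
sin(ω/2) = (a − b)/(a + b) = 0.3270/2.327 = 0.1405, so ω = 2 arcsin(0.1405) ≈ 16.2°.

16.2°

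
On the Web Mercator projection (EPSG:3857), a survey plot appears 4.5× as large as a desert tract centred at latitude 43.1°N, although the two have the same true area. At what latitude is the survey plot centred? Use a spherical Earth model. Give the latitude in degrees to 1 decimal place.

69.9°

Mercator areal scale is sec²φ, so apparent-area ratio = sec²φ₁ / sec²φ₂ = cos²φ₂ / cos²φ₁.
cos²φ₂ / cos²φ₁ = 4.5  ⇒  cos φ₁ = cos 43.1° / √4.5 = 0.7302/2.121 = 0.3442.
φ₁ = arccos(0.3442) ≈ 69.9°.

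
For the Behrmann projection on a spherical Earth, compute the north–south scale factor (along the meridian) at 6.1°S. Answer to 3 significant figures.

1.15

Behrmann is a cylindrical equal-area projection with standard parallels at ±30°. A cylindrical equal-area projection with standard parallel φ₀ has meridian scale h = cos φ / cos φ₀ and parallel scale k = cos φ₀ / cos φ (so areas are preserved, h·k = 1).
h = cos 6.1° / cos 30° = 0.9943/0.8660 = 1.148.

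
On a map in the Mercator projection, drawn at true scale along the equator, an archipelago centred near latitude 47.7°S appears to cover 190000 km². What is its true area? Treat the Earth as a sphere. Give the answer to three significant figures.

Mercator is conformal, so the point scale is isotropic: h = k = sec φ = 1/cos φ.
Areal scale = k² = sec²φ = 1/cos²(47.7°) = 1/0.6730² = 2.208.
True area = apparent / (areal scale) = 190000 / 2.208 ≈ 86100 km².

86100 km²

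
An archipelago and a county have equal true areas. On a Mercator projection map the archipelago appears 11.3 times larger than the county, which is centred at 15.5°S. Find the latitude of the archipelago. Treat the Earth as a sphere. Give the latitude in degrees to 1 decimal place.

73.3°

Mercator areal scale is sec²φ, so apparent-area ratio = sec²φ₁ / sec²φ₂ = cos²φ₂ / cos²φ₁.
cos²φ₂ / cos²φ₁ = 11.3  ⇒  cos φ₁ = cos 15.5° / √11.3 = 0.9636/3.362 = 0.2867.
φ₁ = arccos(0.2867) ≈ 73.3°.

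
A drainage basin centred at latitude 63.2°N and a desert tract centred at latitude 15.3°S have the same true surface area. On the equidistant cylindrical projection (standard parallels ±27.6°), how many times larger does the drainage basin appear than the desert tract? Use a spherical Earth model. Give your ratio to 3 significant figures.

2.14

The equidistant cylindrical projection with φ₀ = 27.6° has h = 1 (meridians true) and k = cos φ₀ / cos φ along parallels.
Areal scale at 63.2°: h·k = 1.000 × 1.966 = 1.966.
Areal scale at 15.3°: h·k = 1.000 × 0.9188 = 0.9188.
Ratio = 1.966/0.9188 ≈ 2.14.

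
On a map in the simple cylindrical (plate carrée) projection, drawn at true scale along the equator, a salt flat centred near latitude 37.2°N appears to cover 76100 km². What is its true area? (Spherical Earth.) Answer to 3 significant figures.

60600 km²

Plate carrée maps x = Rλ, y = Rφ. The meridian scale is h = 1 and the parallel scale is k = 1/cos φ = sec φ.
Areal scale = h·k = 1 × sec φ; at 37.2°, h = 1.000, k = 1.255, so h·k = 1.255.
True area = apparent / (areal scale) = 76100 / 1.255 ≈ 60600 km².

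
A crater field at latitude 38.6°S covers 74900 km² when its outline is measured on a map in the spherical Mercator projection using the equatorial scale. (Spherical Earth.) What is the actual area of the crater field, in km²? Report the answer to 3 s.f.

The Mercator projection is conformal; its linear scale factor is the same in every direction and equals sec φ = 1/cos φ.
Areal scale = k² = sec²φ = 1/cos²(38.6°) = 1/0.7815² = 1.637.
True area = apparent / (areal scale) = 74900 / 1.637 ≈ 45700 km².

45700 km²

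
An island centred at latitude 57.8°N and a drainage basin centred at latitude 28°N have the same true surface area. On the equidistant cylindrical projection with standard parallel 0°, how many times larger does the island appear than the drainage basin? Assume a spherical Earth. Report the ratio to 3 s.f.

1.66

In the plate carrée (x = Rλ, y = Rφ), meridians are true-scale (h = 1) and parallels are stretched by k = sec φ.
Areal scale at 57.8°: h·k = 1.000 × 1.877 = 1.877.
Areal scale at 28°: h·k = 1.000 × 1.133 = 1.133.
Ratio = 1.877/1.133 ≈ 1.66.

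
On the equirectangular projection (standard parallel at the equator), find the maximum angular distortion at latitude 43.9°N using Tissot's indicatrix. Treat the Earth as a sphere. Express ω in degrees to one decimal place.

In the plate carrée (x = Rλ, y = Rφ), meridians are true-scale (h = 1) and parallels are stretched by k = sec φ.
At 43.9°: h = 1.000, k = 1.388; principal scales a = 1.388, b = 1.000.
sin(ω/2) = (a − b)/(a + b) = 0.3878/2.388 = 0.1624, so ω = 2 arcsin(0.1624) ≈ 18.7°.

18.7°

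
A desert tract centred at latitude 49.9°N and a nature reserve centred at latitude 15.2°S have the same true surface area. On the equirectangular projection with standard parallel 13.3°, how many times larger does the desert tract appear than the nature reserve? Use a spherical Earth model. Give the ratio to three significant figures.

With standard parallel φ₀ = 13.3°, the equirectangular projection gives x = Rλ cos φ₀, y = Rφ, so h = 1 and k = cos 13.3° / cos φ.
Areal scale at 49.9°: h·k = 1.000 × 1.511 = 1.511.
Areal scale at 15.2°: h·k = 1.000 × 1.008 = 1.008.
Ratio = 1.511/1.008 ≈ 1.50.

1.50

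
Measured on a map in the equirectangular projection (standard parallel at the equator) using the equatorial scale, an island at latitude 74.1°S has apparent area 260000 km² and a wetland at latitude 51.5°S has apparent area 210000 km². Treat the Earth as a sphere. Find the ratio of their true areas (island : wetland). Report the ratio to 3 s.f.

On the plate carrée, areal scale = h·k = 1 × sec φ, so true area = apparent × cos φ.
True area of island: 260000 × cos(74.1°) = 260000 × 0.2740 = 71230 km².
True area of wetland: 210000 × cos(51.5°) = 210000 × 0.6225 = 130700 km².
Ratio = 71230 / 130700 ≈ 0.545.

0.545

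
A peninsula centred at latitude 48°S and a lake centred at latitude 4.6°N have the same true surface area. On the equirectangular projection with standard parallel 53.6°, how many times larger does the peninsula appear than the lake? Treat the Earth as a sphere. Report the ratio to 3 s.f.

1.49

With standard parallel φ₀ = 53.6°, the equirectangular projection gives x = Rλ cos φ₀, y = Rφ, so h = 1 and k = cos 53.6° / cos φ.
Areal scale at 48°: h·k = 1.000 × 0.8869 = 0.8869.
Areal scale at 4.6°: h·k = 1.000 × 0.5953 = 0.5953.
Ratio = 0.8869/0.5953 ≈ 1.49.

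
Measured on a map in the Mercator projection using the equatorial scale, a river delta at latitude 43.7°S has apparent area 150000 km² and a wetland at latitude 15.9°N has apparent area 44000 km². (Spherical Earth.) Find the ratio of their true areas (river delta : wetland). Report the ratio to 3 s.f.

1.93

Since Mercator area scale is 1/cos²φ, the true area equals the apparent area multiplied by cos²φ.
True area of river delta: 150000 × cos²(43.7°) = 150000 × 0.5227 = 78400 km².
True area of wetland: 44000 × cos²(15.9°) = 44000 × 0.9249 = 40700 km².
Ratio = 78400 / 40700 ≈ 1.93.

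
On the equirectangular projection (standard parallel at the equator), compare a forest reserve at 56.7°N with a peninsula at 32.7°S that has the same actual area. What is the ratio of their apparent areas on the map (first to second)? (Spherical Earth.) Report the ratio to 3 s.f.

1.53

In the plate carrée (x = Rλ, y = Rφ), meridians are true-scale (h = 1) and parallels are stretched by k = sec φ.
Areal scale at 56.7°: h·k = 1.000 × 1.821 = 1.821.
Areal scale at 32.7°: h·k = 1.000 × 1.188 = 1.188.
Ratio = 1.821/1.188 ≈ 1.53.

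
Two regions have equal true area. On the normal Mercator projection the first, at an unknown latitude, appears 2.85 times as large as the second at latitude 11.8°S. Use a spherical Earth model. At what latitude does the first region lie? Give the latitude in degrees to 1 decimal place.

54.6°

On Mercator, (apparent₁)/(apparent₂) = sec²φ₁ / sec²φ₂ when true areas are equal.
cos²φ₂ / cos²φ₁ = 2.85  ⇒  cos φ₁ = cos 11.8° / √2.85 = 0.9789/1.688 = 0.5798.
φ₁ = arccos(0.5798) ≈ 54.6°.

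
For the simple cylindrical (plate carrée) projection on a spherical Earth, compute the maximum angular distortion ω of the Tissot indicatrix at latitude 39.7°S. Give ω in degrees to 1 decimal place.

For the equirectangular projection with φ₀ = 0 (plate carrée), h = 1 along meridians and k = sec φ along parallels.
At 39.7°: h = 1.000, k = 1.300; principal scales a = 1.300, b = 1.000.
sin(ω/2) = (a − b)/(a + b) = 0.2997/2.300 = 0.1303, so ω = 2 arcsin(0.1303) ≈ 15.0°.

15.0°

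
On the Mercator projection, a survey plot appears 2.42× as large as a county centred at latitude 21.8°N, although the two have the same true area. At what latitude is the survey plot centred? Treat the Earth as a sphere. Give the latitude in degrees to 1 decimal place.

For equal true areas on Mercator, apparent areas scale as sec²φ, so the ratio is cos²φ₂ / cos²φ₁.
cos²φ₂ / cos²φ₁ = 2.42  ⇒  cos φ₁ = cos 21.8° / √2.42 = 0.9285/1.556 = 0.5969.
φ₁ = arccos(0.5969) ≈ 53.4°.

53.4°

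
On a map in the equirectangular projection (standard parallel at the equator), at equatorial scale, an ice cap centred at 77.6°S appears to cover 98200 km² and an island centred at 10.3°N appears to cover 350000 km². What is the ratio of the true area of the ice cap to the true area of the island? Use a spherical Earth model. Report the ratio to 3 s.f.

0.0612

On the plate carrée, areal scale = h·k = 1 × sec φ, so true area = apparent × cos φ.
True area of ice cap: 98200 × cos(77.6°) = 98200 × 0.2147 = 21090 km².
True area of island: 350000 × cos(10.3°) = 350000 × 0.9839 = 344400 km².
Ratio = 21090 / 344400 ≈ 0.0612.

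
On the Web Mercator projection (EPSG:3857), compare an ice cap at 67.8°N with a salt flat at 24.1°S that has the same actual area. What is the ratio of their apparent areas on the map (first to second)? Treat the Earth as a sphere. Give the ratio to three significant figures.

Mercator is conformal with k = sec φ, so areal scale = k² = sec²φ.
At 67.8°: sec²(67.8°) = 1/0.3778² = 7.005.
At 24.1°: sec²(24.1°) = 1/0.9128² = 1.200.
Ratio = 7.005/1.200 = cos²(24.1°)/cos²(67.8°) ≈ 5.84.

5.84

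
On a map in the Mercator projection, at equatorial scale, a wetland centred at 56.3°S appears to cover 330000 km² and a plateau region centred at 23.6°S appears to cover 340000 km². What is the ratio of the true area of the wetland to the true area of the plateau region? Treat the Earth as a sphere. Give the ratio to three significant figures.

Since Mercator area scale is 1/cos²φ, the true area equals the apparent area multiplied by cos²φ.
True area of wetland: 330000 × cos²(56.3°) = 330000 × 0.3079 = 101600 km².
True area of plateau region: 340000 × cos²(23.6°) = 340000 × 0.8397 = 285500 km².
Ratio = 101600 / 285500 ≈ 0.356.

0.356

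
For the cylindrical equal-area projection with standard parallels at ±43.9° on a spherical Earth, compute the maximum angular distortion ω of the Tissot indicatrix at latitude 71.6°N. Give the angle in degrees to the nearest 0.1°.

85.4°

For cylindrical equal-area with standard parallel φ₀, h = cos φ / cos φ₀ and k = cos φ₀ / cos φ, so h·k = 1.
At 71.6°: h = 0.4381, k = 2.283; principal scales a = 2.283, b = 0.4381.
sin(ω/2) = (a − b)/(a + b) = 1.845/2.721 = 0.6780, so ω = 2 arcsin(0.6780) ≈ 85.4°.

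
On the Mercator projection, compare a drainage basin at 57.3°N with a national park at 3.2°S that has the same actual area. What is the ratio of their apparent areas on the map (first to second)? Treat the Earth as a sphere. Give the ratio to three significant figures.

3.42

Mercator areal scale is sec²φ.
At 57.3°: sec²(57.3°) = 1/0.5402² = 3.426.
At 3.2°: sec²(3.2°) = 1/0.9984² = 1.003.
Ratio = 3.426/1.003 = cos²(3.2°)/cos²(57.3°) ≈ 3.42.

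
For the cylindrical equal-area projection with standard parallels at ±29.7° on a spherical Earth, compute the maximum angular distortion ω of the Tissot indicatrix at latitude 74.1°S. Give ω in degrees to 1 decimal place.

For cylindrical equal-area with standard parallel φ₀, h = cos φ / cos φ₀ and k = cos φ₀ / cos φ, so h·k = 1.
At 74.1°: h = 0.3154, k = 3.171; principal scales a = 3.171, b = 0.3154.
sin(ω/2) = (a − b)/(a + b) = 2.855/3.486 = 0.8191, so ω = 2 arcsin(0.8191) ≈ 110.0°.

110.0°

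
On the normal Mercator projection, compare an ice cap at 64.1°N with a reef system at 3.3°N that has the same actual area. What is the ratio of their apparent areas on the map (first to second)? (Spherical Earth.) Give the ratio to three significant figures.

Mercator is conformal with k = sec φ, so areal scale = k² = sec²φ.
At 64.1°: sec²(64.1°) = 1/0.4368² = 5.241.
At 3.3°: sec²(3.3°) = 1/0.9983² = 1.003.
Ratio = 5.241/1.003 = cos²(3.3°)/cos²(64.1°) ≈ 5.22.

5.22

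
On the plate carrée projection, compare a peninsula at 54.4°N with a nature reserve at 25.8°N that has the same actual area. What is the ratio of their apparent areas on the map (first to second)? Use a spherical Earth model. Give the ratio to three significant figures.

1.55

In the plate carrée (x = Rλ, y = Rφ), meridians are true-scale (h = 1) and parallels are stretched by k = sec φ.
Areal scale at 54.4°: h·k = 1.000 × 1.718 = 1.718.
Areal scale at 25.8°: h·k = 1.000 × 1.111 = 1.111.
Ratio = 1.718/1.111 ≈ 1.55.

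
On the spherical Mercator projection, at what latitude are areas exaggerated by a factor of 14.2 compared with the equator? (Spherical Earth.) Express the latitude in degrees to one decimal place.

74.6°

Mercator areal scale is sec²φ.
sec²φ = 14.2  ⇒  cos²φ = 0.07042  ⇒  cos φ = 0.2654.
φ = arccos(0.2654) ≈ 74.6°.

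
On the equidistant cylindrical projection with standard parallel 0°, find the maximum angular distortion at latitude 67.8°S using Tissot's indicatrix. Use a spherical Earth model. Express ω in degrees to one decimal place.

For the equirectangular projection with φ₀ = 0 (plate carrée), h = 1 along meridians and k = sec φ along parallels.
At 67.8°: h = 1.000, k = 2.647; principal scales a = 2.647, b = 1.000.
sin(ω/2) = (a − b)/(a + b) = 1.647/3.647 = 0.4515, so ω = 2 arcsin(0.4515) ≈ 53.7°.

53.7°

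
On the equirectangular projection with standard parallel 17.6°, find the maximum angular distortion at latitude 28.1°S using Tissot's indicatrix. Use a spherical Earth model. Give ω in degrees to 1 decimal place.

4.4°

In the equirectangular projection with standard parallel φ₀ = 17.6° (x = Rλ cos φ₀, y = Rφ), meridians are true-scale (h = 1) and the parallel scale is k = cos φ₀ / cos φ.
At 28.1°: h = 1.000, k = 1.081; principal scales a = 1.081, b = 1.000.
sin(ω/2) = (a − b)/(a + b) = 0.08056/2.081 = 0.03872, so ω = 2 arcsin(0.03872) ≈ 4.4°.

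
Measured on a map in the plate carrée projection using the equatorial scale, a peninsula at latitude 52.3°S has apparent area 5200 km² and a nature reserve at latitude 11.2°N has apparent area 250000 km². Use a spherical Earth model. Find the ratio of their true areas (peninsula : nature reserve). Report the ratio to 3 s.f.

On the plate carrée, areal scale = h·k = 1 × sec φ, so true area = apparent × cos φ.
True area of peninsula: 5200 × cos(52.3°) = 5200 × 0.6115 = 3180 km².
True area of nature reserve: 250000 × cos(11.2°) = 250000 × 0.9810 = 245200 km².
Ratio = 3180 / 245200 ≈ 0.0130.

0.0130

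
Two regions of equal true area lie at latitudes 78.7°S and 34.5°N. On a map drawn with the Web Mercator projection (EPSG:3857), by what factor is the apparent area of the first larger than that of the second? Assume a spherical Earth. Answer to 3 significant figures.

17.7

Mercator is conformal with k = sec φ, so areal scale = k² = sec²φ.
At 78.7°: sec²(78.7°) = 1/0.1959² = 26.05.
At 34.5°: sec²(34.5°) = 1/0.8241² = 1.472.
Ratio = 26.05/1.472 = cos²(34.5°)/cos²(78.7°) ≈ 17.7.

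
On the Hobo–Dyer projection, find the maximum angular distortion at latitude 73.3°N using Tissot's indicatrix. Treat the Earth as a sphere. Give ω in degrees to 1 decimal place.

100.4°

Hobo–Dyer is a cylindrical equal-area projection with standard parallels at ±37.5°. A cylindrical equal-area projection with standard parallel φ₀ has meridian scale h = cos φ / cos φ₀ and parallel scale k = cos φ₀ / cos φ (so areas are preserved, h·k = 1).
At 73.3°: h = 0.3622, k = 2.761; principal scales a = 2.761, b = 0.3622.
sin(ω/2) = (a − b)/(a + b) = 2.399/3.123 = 0.7680, so ω = 2 arcsin(0.7680) ≈ 100.4°.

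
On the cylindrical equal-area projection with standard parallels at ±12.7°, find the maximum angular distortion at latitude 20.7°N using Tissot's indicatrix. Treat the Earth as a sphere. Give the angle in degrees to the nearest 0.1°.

4.8°

For cylindrical equal-area with standard parallel φ₀, h = cos φ / cos φ₀ and k = cos φ₀ / cos φ, so h·k = 1.
At 20.7°: h = 0.9589, k = 1.043; principal scales a = 1.043, b = 0.9589.
sin(ω/2) = (a − b)/(a + b) = 0.08395/2.002 = 0.04194, so ω = 2 arcsin(0.04194) ≈ 4.8°.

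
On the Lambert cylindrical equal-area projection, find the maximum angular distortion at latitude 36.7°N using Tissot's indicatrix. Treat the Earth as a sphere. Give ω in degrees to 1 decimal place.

The Lambert cylindrical equal-area projection is the cylindrical equal-area projection with its standard parallel at the equator (φ₀ = 0). For cylindrical equal-area with standard parallel φ₀, h = cos φ / cos φ₀ and k = cos φ₀ / cos φ, so h·k = 1.
At 36.7°: h = 0.8018, k = 1.247; principal scales a = 1.247, b = 0.8018.
sin(ω/2) = (a − b)/(a + b) = 0.4455/2.049 = 0.2174, so ω = 2 arcsin(0.2174) ≈ 25.1°.

25.1°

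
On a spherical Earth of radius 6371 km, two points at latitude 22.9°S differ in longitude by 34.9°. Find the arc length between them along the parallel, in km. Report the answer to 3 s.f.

3570 km

Arc length along a parallel = R cos φ · Δλ (with Δλ in radians).
= 6371 × cos 22.9° × (34.9° × π/180) = 6371 × 0.9212 × 0.6091 ≈ 3570 km.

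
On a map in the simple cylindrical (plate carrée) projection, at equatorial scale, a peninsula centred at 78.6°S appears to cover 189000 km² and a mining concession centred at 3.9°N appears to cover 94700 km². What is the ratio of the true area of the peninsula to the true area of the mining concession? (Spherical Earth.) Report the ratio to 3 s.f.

0.395

On the plate carrée, areal scale = h·k = 1 × sec φ, so true area = apparent × cos φ.
True area of peninsula: 189000 × cos(78.6°) = 189000 × 0.1977 = 37360 km².
True area of mining concession: 94700 × cos(3.9°) = 94700 × 0.9977 = 94480 km².
Ratio = 37360 / 94480 ≈ 0.395.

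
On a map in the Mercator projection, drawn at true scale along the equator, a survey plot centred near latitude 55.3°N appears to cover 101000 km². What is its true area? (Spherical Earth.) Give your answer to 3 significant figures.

Mercator is conformal, so the point scale is isotropic: h = k = sec φ = 1/cos φ.
Areal scale = k² = sec²φ = 1/cos²(55.3°) = 1/0.5693² = 3.086.
True area = apparent / (areal scale) = 101000 / 3.086 ≈ 32700 km².

32700 km²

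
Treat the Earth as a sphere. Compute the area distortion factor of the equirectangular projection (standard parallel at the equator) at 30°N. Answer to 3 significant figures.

In the plate carrée (x = Rλ, y = Rφ), meridians are true-scale (h = 1) and parallels are stretched by k = sec φ.
Areal scale = h·k = 1 × sec φ; at 30°, h = 1.000, k = 1.155, so h·k = 1.155.

1.15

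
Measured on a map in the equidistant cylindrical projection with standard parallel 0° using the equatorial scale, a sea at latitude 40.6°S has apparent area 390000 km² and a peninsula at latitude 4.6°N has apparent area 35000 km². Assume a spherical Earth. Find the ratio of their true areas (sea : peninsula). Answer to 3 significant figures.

On the plate carrée, areal scale = h·k = 1 × sec φ, so true area = apparent × cos φ.
True area of sea: 390000 × cos(40.6°) = 390000 × 0.7593 = 296100 km².
True area of peninsula: 35000 × cos(4.6°) = 35000 × 0.9968 = 34890 km².
Ratio = 296100 / 34890 ≈ 8.49.

8.49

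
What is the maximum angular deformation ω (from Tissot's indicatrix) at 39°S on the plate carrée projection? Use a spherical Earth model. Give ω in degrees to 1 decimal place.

14.4°

Plate carrée maps x = Rλ, y = Rφ. The meridian scale is h = 1 and the parallel scale is k = 1/cos φ = sec φ.
At 39°: h = 1.000, k = 1.287; principal scales a = 1.287, b = 1.000.
sin(ω/2) = (a − b)/(a + b) = 0.2868/2.287 = 0.1254, so ω = 2 arcsin(0.1254) ≈ 14.4°.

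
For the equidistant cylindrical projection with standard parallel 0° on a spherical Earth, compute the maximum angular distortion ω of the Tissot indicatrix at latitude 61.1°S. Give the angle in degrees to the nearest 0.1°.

In the plate carrée (x = Rλ, y = Rφ), meridians are true-scale (h = 1) and parallels are stretched by k = sec φ.
At 61.1°: h = 1.000, k = 2.069; principal scales a = 2.069, b = 1.000.
sin(ω/2) = (a − b)/(a + b) = 1.069/3.069 = 0.3484, so ω = 2 arcsin(0.3484) ≈ 40.8°.

40.8°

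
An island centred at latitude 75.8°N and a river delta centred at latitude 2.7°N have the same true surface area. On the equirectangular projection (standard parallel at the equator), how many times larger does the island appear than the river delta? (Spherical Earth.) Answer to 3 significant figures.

Plate carrée maps x = Rλ, y = Rφ. The meridian scale is h = 1 and the parallel scale is k = 1/cos φ = sec φ.
Areal scale at 75.8°: h·k = 1.000 × 4.077 = 4.077.
Areal scale at 2.7°: h·k = 1.000 × 1.001 = 1.001.
Ratio = 4.077/1.001 ≈ 4.07.

4.07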